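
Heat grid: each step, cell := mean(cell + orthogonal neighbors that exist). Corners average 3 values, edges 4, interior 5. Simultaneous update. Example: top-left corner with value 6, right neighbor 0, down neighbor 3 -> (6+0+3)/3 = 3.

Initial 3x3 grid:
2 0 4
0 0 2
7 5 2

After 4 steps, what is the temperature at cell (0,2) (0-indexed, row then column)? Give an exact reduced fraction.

Answer: 41083/21600

Derivation:
Step 1: cell (0,2) = 2
Step 2: cell (0,2) = 11/6
Step 3: cell (0,2) = 71/40
Step 4: cell (0,2) = 41083/21600
Full grid after step 4:
  241373/129600 784583/432000 41083/21600
  1897291/864000 798917/360000 39467/18000
  112291/43200 124037/48000 55133/21600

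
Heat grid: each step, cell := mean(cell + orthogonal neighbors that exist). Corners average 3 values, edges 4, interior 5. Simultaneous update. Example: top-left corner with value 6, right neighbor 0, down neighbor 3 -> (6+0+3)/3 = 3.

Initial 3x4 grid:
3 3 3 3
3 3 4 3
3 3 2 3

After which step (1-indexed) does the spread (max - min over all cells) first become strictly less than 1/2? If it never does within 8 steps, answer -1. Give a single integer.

Answer: 2

Derivation:
Step 1: max=13/4, min=8/3, spread=7/12
Step 2: max=19/6, min=137/48, spread=5/16
  -> spread < 1/2 first at step 2
Step 3: max=7489/2400, min=317/108, spread=4001/21600
Step 4: max=14807/4800, min=640759/216000, spread=6389/54000
Step 5: max=183881/60000, min=50347/16875, spread=1753/21600
Step 6: max=474616693/155520000, min=116434517/38880000, spread=71029/1244160
Step 7: max=11827847473/3888000000, min=2918507587/972000000, spread=410179/10368000
Step 8: max=1700571419933/559872000000, min=420860386577/139968000000, spread=45679663/1492992000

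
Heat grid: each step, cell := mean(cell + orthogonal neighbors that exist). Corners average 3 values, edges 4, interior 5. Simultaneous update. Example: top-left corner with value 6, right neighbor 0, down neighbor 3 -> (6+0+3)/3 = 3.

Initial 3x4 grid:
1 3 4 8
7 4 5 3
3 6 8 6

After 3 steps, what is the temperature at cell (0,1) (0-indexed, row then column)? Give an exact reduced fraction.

Step 1: cell (0,1) = 3
Step 2: cell (0,1) = 25/6
Step 3: cell (0,1) = 3701/900
Full grid after step 3:
  1739/432 3701/900 358/75 1783/360
  6819/1600 9493/2000 1864/375 38743/7200
  2113/432 18079/3600 19859/3600 2977/540

Answer: 3701/900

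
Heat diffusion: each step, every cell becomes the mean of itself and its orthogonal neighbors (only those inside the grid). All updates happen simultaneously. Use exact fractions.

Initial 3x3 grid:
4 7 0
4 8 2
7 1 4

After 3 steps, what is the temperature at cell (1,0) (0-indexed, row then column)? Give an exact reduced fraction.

Step 1: cell (1,0) = 23/4
Step 2: cell (1,0) = 383/80
Step 3: cell (1,0) = 23461/4800
Full grid after step 3:
  1709/360 21461/4800 2723/720
  23461/4800 6299/1500 27629/7200
  1091/240 15427/3600 3907/1080

Answer: 23461/4800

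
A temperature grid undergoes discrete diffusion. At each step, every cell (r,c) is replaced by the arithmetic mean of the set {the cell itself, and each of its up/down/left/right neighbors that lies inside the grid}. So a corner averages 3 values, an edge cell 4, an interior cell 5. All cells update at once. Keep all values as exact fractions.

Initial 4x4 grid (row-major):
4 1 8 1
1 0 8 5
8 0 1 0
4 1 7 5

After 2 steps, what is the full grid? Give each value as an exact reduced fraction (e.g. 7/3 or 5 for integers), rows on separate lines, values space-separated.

After step 1:
  2 13/4 9/2 14/3
  13/4 2 22/5 7/2
  13/4 2 16/5 11/4
  13/3 3 7/2 4
After step 2:
  17/6 47/16 1009/240 38/9
  21/8 149/50 88/25 919/240
  77/24 269/100 317/100 269/80
  127/36 77/24 137/40 41/12

Answer: 17/6 47/16 1009/240 38/9
21/8 149/50 88/25 919/240
77/24 269/100 317/100 269/80
127/36 77/24 137/40 41/12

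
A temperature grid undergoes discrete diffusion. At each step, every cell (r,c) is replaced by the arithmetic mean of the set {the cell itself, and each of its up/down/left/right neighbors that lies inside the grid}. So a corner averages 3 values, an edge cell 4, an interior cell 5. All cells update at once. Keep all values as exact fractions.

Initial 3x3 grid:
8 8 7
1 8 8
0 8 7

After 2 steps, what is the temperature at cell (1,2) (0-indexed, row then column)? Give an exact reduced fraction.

Answer: 883/120

Derivation:
Step 1: cell (1,2) = 15/2
Step 2: cell (1,2) = 883/120
Full grid after step 2:
  53/9 1661/240 275/36
  1171/240 637/100 883/120
  13/3 1381/240 251/36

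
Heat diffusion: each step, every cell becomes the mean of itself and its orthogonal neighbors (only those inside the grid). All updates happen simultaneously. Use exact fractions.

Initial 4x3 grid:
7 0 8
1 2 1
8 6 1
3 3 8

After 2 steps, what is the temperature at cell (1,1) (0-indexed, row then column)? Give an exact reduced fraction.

Answer: 71/20

Derivation:
Step 1: cell (1,1) = 2
Step 2: cell (1,1) = 71/20
Full grid after step 2:
  137/36 143/48 41/12
  41/12 71/20 3
  53/12 39/10 15/4
  85/18 53/12 13/3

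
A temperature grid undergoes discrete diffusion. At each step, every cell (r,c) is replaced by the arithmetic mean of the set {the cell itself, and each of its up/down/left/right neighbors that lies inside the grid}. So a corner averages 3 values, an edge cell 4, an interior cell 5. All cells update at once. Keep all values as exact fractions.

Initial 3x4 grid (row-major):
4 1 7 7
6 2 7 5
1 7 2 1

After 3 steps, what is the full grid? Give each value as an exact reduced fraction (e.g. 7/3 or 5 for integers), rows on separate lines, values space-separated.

After step 1:
  11/3 7/2 11/2 19/3
  13/4 23/5 23/5 5
  14/3 3 17/4 8/3
After step 2:
  125/36 259/60 299/60 101/18
  971/240 379/100 479/100 93/20
  131/36 991/240 871/240 143/36
After step 3:
  8521/2160 7453/1800 17731/3600 686/135
  53809/14400 12643/3000 8737/2000 5707/1200
  4253/1080 27337/7200 29737/7200 8821/2160

Answer: 8521/2160 7453/1800 17731/3600 686/135
53809/14400 12643/3000 8737/2000 5707/1200
4253/1080 27337/7200 29737/7200 8821/2160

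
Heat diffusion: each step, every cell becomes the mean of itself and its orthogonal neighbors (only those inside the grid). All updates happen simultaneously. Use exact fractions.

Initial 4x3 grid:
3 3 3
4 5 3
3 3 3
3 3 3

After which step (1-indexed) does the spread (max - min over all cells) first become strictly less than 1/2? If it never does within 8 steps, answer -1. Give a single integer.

Step 1: max=15/4, min=3, spread=3/4
Step 2: max=71/20, min=3, spread=11/20
Step 3: max=313/90, min=373/120, spread=133/360
  -> spread < 1/2 first at step 3
Step 4: max=44827/12960, min=2257/720, spread=4201/12960
Step 5: max=531997/155520, min=7633/2400, spread=186893/777600
Step 6: max=158873899/46656000, min=4147879/1296000, spread=1910051/9331200
Step 7: max=9473346641/2799360000, min=250637461/77760000, spread=90079609/559872000
Step 8: max=566159142979/167961600000, min=5034748813/1555200000, spread=896250847/6718464000

Answer: 3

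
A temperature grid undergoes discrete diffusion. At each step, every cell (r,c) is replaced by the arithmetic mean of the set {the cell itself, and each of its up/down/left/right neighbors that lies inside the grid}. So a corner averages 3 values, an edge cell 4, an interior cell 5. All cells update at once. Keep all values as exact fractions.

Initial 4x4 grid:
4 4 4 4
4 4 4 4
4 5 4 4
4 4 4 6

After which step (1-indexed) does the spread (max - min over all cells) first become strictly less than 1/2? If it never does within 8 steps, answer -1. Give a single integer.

Step 1: max=14/3, min=4, spread=2/3
Step 2: max=41/9, min=4, spread=5/9
Step 3: max=9577/2160, min=1613/400, spread=2167/5400
  -> spread < 1/2 first at step 3
Step 4: max=283579/64800, min=29191/7200, spread=1043/3240
Step 5: max=8422609/1944000, min=292849/72000, spread=257843/972000
Step 6: max=50163491/11664000, min=5286671/1296000, spread=645863/2916000
Step 7: max=7482437737/1749600000, min=795324253/194400000, spread=16225973/87480000
Step 8: max=223463948719/52488000000, min=23919681451/5832000000, spread=409340783/2624400000

Answer: 3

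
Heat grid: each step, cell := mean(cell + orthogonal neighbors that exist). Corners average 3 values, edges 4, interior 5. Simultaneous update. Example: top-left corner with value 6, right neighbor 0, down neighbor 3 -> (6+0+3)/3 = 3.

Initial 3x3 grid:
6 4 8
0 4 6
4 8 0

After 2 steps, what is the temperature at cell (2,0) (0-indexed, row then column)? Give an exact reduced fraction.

Step 1: cell (2,0) = 4
Step 2: cell (2,0) = 23/6
Full grid after step 2:
  37/9 577/120 16/3
  457/120 219/50 587/120
  23/6 64/15 79/18

Answer: 23/6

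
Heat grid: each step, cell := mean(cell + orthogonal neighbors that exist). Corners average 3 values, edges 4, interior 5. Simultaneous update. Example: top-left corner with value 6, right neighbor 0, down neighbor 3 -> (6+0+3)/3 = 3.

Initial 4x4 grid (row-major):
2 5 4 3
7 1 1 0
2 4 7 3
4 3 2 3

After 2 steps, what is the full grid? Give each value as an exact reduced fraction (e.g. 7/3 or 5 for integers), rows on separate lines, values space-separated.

Answer: 32/9 871/240 671/240 22/9
931/240 78/25 73/25 149/60
273/80 179/50 82/25 83/30
7/2 67/20 49/15 29/9

Derivation:
After step 1:
  14/3 3 13/4 7/3
  3 18/5 13/5 7/4
  17/4 17/5 17/5 13/4
  3 13/4 15/4 8/3
After step 2:
  32/9 871/240 671/240 22/9
  931/240 78/25 73/25 149/60
  273/80 179/50 82/25 83/30
  7/2 67/20 49/15 29/9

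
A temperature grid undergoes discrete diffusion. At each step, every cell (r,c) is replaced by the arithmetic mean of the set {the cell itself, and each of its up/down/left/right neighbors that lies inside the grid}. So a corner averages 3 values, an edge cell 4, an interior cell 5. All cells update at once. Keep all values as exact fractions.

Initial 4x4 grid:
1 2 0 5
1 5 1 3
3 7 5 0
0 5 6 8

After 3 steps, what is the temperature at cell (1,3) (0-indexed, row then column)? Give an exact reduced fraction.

Step 1: cell (1,3) = 9/4
Step 2: cell (1,3) = 703/240
Step 3: cell (1,3) = 21103/7200
Full grid after step 3:
  4697/2160 859/360 4327/1800 5473/2160
  3859/1440 17207/6000 18631/6000 21103/7200
  4619/1440 22849/6000 23281/6000 28471/7200
  1595/432 2959/720 16643/3600 9583/2160

Answer: 21103/7200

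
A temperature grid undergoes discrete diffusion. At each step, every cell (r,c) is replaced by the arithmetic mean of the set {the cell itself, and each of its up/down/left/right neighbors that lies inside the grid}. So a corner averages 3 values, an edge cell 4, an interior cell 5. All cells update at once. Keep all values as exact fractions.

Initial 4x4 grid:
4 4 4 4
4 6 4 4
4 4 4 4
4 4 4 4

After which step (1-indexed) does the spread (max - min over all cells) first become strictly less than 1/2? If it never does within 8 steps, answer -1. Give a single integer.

Step 1: max=9/2, min=4, spread=1/2
Step 2: max=111/25, min=4, spread=11/25
  -> spread < 1/2 first at step 2
Step 3: max=5167/1200, min=4, spread=367/1200
Step 4: max=23171/5400, min=1213/300, spread=1337/5400
Step 5: max=689669/162000, min=36469/9000, spread=33227/162000
Step 6: max=20654327/4860000, min=220049/54000, spread=849917/4860000
Step 7: max=616914347/145800000, min=3308533/810000, spread=21378407/145800000
Step 8: max=18462462371/4374000000, min=995688343/243000000, spread=540072197/4374000000

Answer: 2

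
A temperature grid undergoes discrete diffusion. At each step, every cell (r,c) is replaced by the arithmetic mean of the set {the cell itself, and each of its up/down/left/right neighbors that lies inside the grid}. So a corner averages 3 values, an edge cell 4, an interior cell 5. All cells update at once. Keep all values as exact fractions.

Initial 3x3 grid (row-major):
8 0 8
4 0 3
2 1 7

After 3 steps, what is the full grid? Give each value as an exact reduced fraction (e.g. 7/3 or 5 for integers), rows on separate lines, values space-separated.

After step 1:
  4 4 11/3
  7/2 8/5 9/2
  7/3 5/2 11/3
After step 2:
  23/6 199/60 73/18
  343/120 161/50 403/120
  25/9 101/40 32/9
After step 3:
  1201/360 12983/3600 3863/1080
  22841/7200 9167/3000 25541/7200
  1469/540 7247/2400 1699/540

Answer: 1201/360 12983/3600 3863/1080
22841/7200 9167/3000 25541/7200
1469/540 7247/2400 1699/540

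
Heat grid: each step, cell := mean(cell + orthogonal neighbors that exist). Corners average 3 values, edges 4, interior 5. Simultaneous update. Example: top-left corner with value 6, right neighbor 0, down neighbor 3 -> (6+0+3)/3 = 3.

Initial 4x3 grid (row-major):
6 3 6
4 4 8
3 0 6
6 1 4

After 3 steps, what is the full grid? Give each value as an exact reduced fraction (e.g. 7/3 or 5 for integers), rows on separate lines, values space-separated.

After step 1:
  13/3 19/4 17/3
  17/4 19/5 6
  13/4 14/5 9/2
  10/3 11/4 11/3
After step 2:
  40/9 371/80 197/36
  469/120 108/25 599/120
  409/120 171/50 509/120
  28/9 251/80 131/36
After step 3:
  9353/2160 22649/4800 10873/2160
  14473/3600 8511/2000 17123/3600
  12463/3600 7411/2000 14663/3600
  6953/2160 5323/1600 7933/2160

Answer: 9353/2160 22649/4800 10873/2160
14473/3600 8511/2000 17123/3600
12463/3600 7411/2000 14663/3600
6953/2160 5323/1600 7933/2160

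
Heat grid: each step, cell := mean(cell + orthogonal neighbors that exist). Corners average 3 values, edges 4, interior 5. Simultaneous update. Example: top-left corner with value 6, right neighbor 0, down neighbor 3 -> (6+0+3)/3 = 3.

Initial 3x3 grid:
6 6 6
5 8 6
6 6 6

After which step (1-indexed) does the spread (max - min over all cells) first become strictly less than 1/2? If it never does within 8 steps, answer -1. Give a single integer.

Step 1: max=13/2, min=17/3, spread=5/6
Step 2: max=639/100, min=1427/240, spread=533/1200
  -> spread < 1/2 first at step 2
Step 3: max=15139/2400, min=13087/2160, spread=5381/21600
Step 4: max=67487/10800, min=5272523/864000, spread=126437/864000
Step 5: max=53837351/8640000, min=47723143/7776000, spread=7304729/77760000
Step 6: max=80486111/12960000, min=19127851907/3110400000, spread=188814733/3110400000
Step 7: max=64314063353/10368000000, min=172515489487/27993600000, spread=11324815661/279936000000
Step 8: max=867065609947/139968000000, min=69059328491963/11197440000000, spread=101973434599/3732480000000

Answer: 2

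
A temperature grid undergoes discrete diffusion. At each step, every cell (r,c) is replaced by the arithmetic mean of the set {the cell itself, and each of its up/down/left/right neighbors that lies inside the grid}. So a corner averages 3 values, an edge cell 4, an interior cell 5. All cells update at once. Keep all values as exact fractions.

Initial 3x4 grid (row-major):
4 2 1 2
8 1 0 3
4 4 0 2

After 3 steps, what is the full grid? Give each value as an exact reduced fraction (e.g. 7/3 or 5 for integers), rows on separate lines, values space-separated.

After step 1:
  14/3 2 5/4 2
  17/4 3 1 7/4
  16/3 9/4 3/2 5/3
After step 2:
  131/36 131/48 25/16 5/3
  69/16 5/2 17/10 77/48
  71/18 145/48 77/48 59/36
After step 3:
  769/216 751/288 919/480 29/18
  691/192 1141/400 2153/1200 4759/2880
  203/54 797/288 2867/1440 349/216

Answer: 769/216 751/288 919/480 29/18
691/192 1141/400 2153/1200 4759/2880
203/54 797/288 2867/1440 349/216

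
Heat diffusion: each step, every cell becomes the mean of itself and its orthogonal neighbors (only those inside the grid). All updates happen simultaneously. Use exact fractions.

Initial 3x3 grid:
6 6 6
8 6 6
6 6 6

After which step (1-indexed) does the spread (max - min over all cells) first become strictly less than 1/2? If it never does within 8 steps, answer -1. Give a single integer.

Step 1: max=20/3, min=6, spread=2/3
Step 2: max=787/120, min=6, spread=67/120
Step 3: max=6917/1080, min=607/100, spread=1807/5400
  -> spread < 1/2 first at step 3
Step 4: max=2749963/432000, min=16561/2700, spread=33401/144000
Step 5: max=24557933/3888000, min=1663391/270000, spread=3025513/19440000
Step 6: max=9796126867/1555200000, min=89155949/14400000, spread=53531/497664
Step 7: max=585904925849/93312000000, min=24119116051/3888000000, spread=450953/5971968
Step 8: max=35101223560603/5598720000000, min=2900368610519/466560000000, spread=3799043/71663616

Answer: 3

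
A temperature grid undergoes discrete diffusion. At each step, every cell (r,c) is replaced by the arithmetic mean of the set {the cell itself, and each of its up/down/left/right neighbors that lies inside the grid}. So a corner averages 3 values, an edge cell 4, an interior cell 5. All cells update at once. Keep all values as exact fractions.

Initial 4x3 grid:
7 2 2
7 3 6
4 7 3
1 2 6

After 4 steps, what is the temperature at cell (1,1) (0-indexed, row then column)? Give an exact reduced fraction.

Answer: 766123/180000

Derivation:
Step 1: cell (1,1) = 5
Step 2: cell (1,1) = 421/100
Step 3: cell (1,1) = 13517/3000
Step 4: cell (1,1) = 766123/180000
Full grid after step 4:
  288473/64800 1876907/432000 263723/64800
  487513/108000 766123/180000 456763/108000
  450103/108000 21343/5000 444353/108000
  8179/2025 284957/72000 133739/32400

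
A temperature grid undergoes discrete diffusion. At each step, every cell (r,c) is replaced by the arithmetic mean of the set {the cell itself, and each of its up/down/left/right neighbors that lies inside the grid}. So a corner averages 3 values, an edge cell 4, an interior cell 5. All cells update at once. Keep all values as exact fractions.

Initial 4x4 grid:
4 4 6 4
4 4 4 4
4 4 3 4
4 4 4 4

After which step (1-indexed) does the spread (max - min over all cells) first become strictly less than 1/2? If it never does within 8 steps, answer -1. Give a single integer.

Step 1: max=14/3, min=15/4, spread=11/12
Step 2: max=67/15, min=23/6, spread=19/30
Step 3: max=9367/2160, min=9281/2400, spread=10141/21600
  -> spread < 1/2 first at step 3
Step 4: max=55169/12960, min=42013/10800, spread=23767/64800
Step 5: max=8195023/1944000, min=8461937/2160000, spread=5792797/19440000
Step 6: max=243741193/58320000, min=255159881/64800000, spread=140973001/583200000
Step 7: max=7268610847/1749600000, min=7689120881/1944000000, spread=3484020541/17496000000
Step 8: max=43398975701/10497600000, min=231530057093/58320000000, spread=86178271213/524880000000

Answer: 3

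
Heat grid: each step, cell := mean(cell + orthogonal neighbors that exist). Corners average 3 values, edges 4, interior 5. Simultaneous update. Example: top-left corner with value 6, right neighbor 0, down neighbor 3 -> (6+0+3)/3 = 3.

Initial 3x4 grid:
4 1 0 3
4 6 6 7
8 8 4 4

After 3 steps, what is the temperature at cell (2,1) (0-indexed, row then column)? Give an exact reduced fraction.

Step 1: cell (2,1) = 13/2
Step 2: cell (2,1) = 71/12
Step 3: cell (2,1) = 2521/450
Full grid after step 3:
  581/144 9137/2400 26531/7200 8201/2160
  35791/7200 28393/6000 27083/6000 16003/3600
  1237/216 2521/450 6301/1200 301/60

Answer: 2521/450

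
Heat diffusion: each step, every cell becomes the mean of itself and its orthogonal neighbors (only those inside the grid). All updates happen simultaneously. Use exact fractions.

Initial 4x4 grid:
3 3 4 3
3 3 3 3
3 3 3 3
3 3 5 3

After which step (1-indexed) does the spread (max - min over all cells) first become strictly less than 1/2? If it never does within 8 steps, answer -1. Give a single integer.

Answer: 3

Derivation:
Step 1: max=11/3, min=3, spread=2/3
Step 2: max=211/60, min=3, spread=31/60
Step 3: max=1831/540, min=913/300, spread=469/1350
  -> spread < 1/2 first at step 3
Step 4: max=53929/16200, min=27703/9000, spread=10159/40500
Step 5: max=1608019/486000, min=1003237/324000, spread=206327/972000
Step 6: max=23933009/7290000, min=30200173/9720000, spread=5131517/29160000
Step 7: max=1429150771/437400000, min=181889969/58320000, spread=129952007/874800000
Step 8: max=333468368/102515625, min=27365738137/8748000000, spread=3270687797/26244000000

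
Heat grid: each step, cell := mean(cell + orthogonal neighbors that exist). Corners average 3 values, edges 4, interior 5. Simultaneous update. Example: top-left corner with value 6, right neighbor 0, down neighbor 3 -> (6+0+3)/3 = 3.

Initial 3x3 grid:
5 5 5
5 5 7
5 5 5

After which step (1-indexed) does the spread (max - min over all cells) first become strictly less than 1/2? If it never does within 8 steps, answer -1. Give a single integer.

Answer: 3

Derivation:
Step 1: max=17/3, min=5, spread=2/3
Step 2: max=667/120, min=5, spread=67/120
Step 3: max=5837/1080, min=507/100, spread=1807/5400
  -> spread < 1/2 first at step 3
Step 4: max=2317963/432000, min=13861/2700, spread=33401/144000
Step 5: max=20669933/3888000, min=1393391/270000, spread=3025513/19440000
Step 6: max=8240926867/1555200000, min=74755949/14400000, spread=53531/497664
Step 7: max=492592925849/93312000000, min=20231116051/3888000000, spread=450953/5971968
Step 8: max=29502503560603/5598720000000, min=2433808610519/466560000000, spread=3799043/71663616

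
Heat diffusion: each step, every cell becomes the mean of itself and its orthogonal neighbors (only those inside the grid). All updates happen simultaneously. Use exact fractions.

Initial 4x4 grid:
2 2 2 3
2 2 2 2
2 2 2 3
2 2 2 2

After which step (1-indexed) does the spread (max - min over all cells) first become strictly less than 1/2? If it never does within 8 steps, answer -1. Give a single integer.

Step 1: max=5/2, min=2, spread=1/2
Step 2: max=85/36, min=2, spread=13/36
  -> spread < 1/2 first at step 2
Step 3: max=16457/7200, min=2, spread=2057/7200
Step 4: max=4546/2025, min=2009/1000, spread=19111/81000
Step 5: max=14345669/6480000, min=6829/3375, spread=1233989/6480000
Step 6: max=32012321/14580000, min=4393981/2160000, spread=9411797/58320000
Step 7: max=190577131/87480000, min=795499/388800, spread=362183/2733750
Step 8: max=28443563093/13122000000, min=19977029863/9720000000, spread=29491455559/262440000000

Answer: 2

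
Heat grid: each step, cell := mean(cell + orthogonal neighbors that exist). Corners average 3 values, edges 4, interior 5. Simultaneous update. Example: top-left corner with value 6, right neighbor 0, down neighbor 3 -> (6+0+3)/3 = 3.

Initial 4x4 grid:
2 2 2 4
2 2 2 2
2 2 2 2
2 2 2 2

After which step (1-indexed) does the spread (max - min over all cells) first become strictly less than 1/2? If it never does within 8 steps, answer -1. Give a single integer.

Answer: 3

Derivation:
Step 1: max=8/3, min=2, spread=2/3
Step 2: max=23/9, min=2, spread=5/9
Step 3: max=257/108, min=2, spread=41/108
  -> spread < 1/2 first at step 3
Step 4: max=7523/3240, min=2, spread=1043/3240
Step 5: max=219953/97200, min=2, spread=25553/97200
Step 6: max=6503459/2916000, min=18079/9000, spread=645863/2916000
Step 7: max=192601691/87480000, min=120971/60000, spread=16225973/87480000
Step 8: max=5726277983/2624400000, min=54701/27000, spread=409340783/2624400000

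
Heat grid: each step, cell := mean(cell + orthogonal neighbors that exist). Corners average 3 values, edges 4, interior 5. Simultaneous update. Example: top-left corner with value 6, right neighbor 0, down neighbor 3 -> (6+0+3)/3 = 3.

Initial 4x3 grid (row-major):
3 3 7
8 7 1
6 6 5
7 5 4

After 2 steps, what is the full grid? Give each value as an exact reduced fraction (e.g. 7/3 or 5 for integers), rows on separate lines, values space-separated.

Answer: 47/9 55/12 41/9
269/48 134/25 53/12
491/80 541/100 73/15
73/12 659/120 85/18

Derivation:
After step 1:
  14/3 5 11/3
  6 5 5
  27/4 29/5 4
  6 11/2 14/3
After step 2:
  47/9 55/12 41/9
  269/48 134/25 53/12
  491/80 541/100 73/15
  73/12 659/120 85/18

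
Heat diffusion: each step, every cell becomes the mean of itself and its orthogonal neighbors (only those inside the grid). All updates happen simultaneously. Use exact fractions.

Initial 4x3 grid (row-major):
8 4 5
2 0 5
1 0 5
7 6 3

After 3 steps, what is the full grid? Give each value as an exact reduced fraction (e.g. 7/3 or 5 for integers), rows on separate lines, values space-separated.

Answer: 3911/1080 54457/14400 8377/2160
23521/7200 9829/3000 803/225
22861/7200 19763/6000 12443/3600
7729/2160 1631/450 514/135

Derivation:
After step 1:
  14/3 17/4 14/3
  11/4 11/5 15/4
  5/2 12/5 13/4
  14/3 4 14/3
After step 2:
  35/9 947/240 38/9
  727/240 307/100 52/15
  739/240 287/100 211/60
  67/18 59/15 143/36
After step 3:
  3911/1080 54457/14400 8377/2160
  23521/7200 9829/3000 803/225
  22861/7200 19763/6000 12443/3600
  7729/2160 1631/450 514/135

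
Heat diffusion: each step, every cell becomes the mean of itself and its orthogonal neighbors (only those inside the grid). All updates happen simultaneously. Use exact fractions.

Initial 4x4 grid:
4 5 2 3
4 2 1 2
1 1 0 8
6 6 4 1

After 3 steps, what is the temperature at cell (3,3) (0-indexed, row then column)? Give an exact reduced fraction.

Answer: 7313/2160

Derivation:
Step 1: cell (3,3) = 13/3
Step 2: cell (3,3) = 59/18
Step 3: cell (3,3) = 7313/2160
Full grid after step 3:
  7091/2160 259/90 1253/450 5609/2160
  4333/1440 17213/6000 2947/1200 20363/7200
  23369/7200 16829/6000 17711/6000 20627/7200
  1471/432 3073/900 2809/900 7313/2160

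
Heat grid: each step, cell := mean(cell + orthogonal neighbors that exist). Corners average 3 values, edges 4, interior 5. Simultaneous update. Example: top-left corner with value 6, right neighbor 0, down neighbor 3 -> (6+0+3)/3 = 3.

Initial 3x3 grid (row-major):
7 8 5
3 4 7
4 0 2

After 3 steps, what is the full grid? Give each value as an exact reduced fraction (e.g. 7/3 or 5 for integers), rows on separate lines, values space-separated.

After step 1:
  6 6 20/3
  9/2 22/5 9/2
  7/3 5/2 3
After step 2:
  11/2 173/30 103/18
  517/120 219/50 557/120
  28/9 367/120 10/3
After step 3:
  623/120 1202/225 5807/1080
  31139/7200 4431/1000 32539/7200
  943/270 24989/7200 331/90

Answer: 623/120 1202/225 5807/1080
31139/7200 4431/1000 32539/7200
943/270 24989/7200 331/90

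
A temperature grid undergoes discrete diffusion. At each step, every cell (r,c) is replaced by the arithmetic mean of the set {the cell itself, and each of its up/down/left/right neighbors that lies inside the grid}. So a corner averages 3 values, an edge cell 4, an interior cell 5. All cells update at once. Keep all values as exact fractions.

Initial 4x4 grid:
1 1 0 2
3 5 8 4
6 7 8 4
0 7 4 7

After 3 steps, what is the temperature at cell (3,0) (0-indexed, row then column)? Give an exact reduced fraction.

Answer: 10391/2160

Derivation:
Step 1: cell (3,0) = 13/3
Step 2: cell (3,0) = 77/18
Step 3: cell (3,0) = 10391/2160
Full grid after step 3:
  6253/2160 11147/3600 267/80 493/144
  26989/7200 4931/1200 8891/2000 2089/480
  31901/7200 30917/6000 10717/2000 4287/800
  10391/2160 9239/1800 3419/600 1333/240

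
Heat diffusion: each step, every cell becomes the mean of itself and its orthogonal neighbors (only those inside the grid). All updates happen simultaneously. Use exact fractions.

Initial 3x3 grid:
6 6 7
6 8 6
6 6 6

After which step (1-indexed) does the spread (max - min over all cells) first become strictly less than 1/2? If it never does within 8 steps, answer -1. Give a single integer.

Step 1: max=27/4, min=6, spread=3/4
Step 2: max=119/18, min=249/40, spread=139/360
  -> spread < 1/2 first at step 2
Step 3: max=93523/14400, min=1127/180, spread=1121/4800
Step 4: max=419909/64800, min=912301/144000, spread=187471/1296000
Step 5: max=25011223/3888000, min=4107683/648000, spread=2921/31104
Step 6: max=1500242381/233280000, min=247476751/38880000, spread=24611/373248
Step 7: max=89793940207/13996800000, min=14857672847/2332800000, spread=207329/4478976
Step 8: max=5384076139829/839808000000, min=892797494659/139968000000, spread=1746635/53747712

Answer: 2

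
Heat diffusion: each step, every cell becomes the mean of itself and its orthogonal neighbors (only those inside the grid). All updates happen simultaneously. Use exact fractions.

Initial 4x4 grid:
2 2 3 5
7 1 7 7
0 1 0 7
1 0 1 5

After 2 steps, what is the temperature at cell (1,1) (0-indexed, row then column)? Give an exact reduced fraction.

Answer: 121/50

Derivation:
Step 1: cell (1,1) = 18/5
Step 2: cell (1,1) = 121/50
Full grid after step 2:
  49/18 811/240 297/80 21/4
  721/240 121/50 423/100 397/80
  329/240 51/25 269/100 1127/240
  10/9 179/240 587/240 127/36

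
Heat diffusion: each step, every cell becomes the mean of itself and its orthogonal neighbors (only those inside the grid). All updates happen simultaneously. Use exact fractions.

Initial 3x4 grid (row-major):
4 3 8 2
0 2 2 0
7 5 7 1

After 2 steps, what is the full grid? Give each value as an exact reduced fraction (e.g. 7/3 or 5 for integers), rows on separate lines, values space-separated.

Answer: 59/18 191/60 227/60 25/9
719/240 379/100 299/100 221/80
25/6 77/20 58/15 23/9

Derivation:
After step 1:
  7/3 17/4 15/4 10/3
  13/4 12/5 19/5 5/4
  4 21/4 15/4 8/3
After step 2:
  59/18 191/60 227/60 25/9
  719/240 379/100 299/100 221/80
  25/6 77/20 58/15 23/9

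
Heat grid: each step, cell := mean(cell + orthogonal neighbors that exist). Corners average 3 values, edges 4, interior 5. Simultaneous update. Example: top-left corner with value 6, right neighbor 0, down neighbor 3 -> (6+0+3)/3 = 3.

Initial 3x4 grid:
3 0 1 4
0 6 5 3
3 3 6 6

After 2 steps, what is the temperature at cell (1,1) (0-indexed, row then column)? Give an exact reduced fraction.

Step 1: cell (1,1) = 14/5
Step 2: cell (1,1) = 17/5
Full grid after step 2:
  13/6 11/5 89/30 29/9
  11/5 17/5 19/5 491/120
  19/6 143/40 187/40 29/6

Answer: 17/5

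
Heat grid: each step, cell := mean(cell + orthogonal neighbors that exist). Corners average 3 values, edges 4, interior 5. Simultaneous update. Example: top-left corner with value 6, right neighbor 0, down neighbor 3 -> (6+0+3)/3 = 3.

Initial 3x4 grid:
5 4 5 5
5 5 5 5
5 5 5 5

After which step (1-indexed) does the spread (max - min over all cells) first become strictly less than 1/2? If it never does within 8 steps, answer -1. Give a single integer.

Step 1: max=5, min=14/3, spread=1/3
  -> spread < 1/2 first at step 1
Step 2: max=5, min=569/120, spread=31/120
Step 3: max=5, min=5189/1080, spread=211/1080
Step 4: max=8953/1800, min=523103/108000, spread=14077/108000
Step 5: max=536317/108000, min=4719593/972000, spread=5363/48600
Step 6: max=297131/60000, min=142059191/29160000, spread=93859/1166400
Step 7: max=480663533/97200000, min=8537725519/1749600000, spread=4568723/69984000
Step 8: max=14398381111/2916000000, min=513099564371/104976000000, spread=8387449/167961600

Answer: 1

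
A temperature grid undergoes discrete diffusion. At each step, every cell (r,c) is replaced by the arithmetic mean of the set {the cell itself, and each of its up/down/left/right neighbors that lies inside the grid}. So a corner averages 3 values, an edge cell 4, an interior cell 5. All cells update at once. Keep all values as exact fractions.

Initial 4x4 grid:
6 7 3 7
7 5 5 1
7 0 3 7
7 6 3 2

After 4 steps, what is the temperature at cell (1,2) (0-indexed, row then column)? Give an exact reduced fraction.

Step 1: cell (1,2) = 17/5
Step 2: cell (1,2) = 223/50
Step 3: cell (1,2) = 3167/750
Step 4: cell (1,2) = 25061/5625
Full grid after step 4:
  357199/64800 1121773/216000 1002589/216000 9029/2025
  72763/13500 883501/180000 25061/5625 893299/216000
  138659/27000 210241/45000 245581/60000 94739/24000
  80599/16200 244933/54000 24301/6000 82079/21600

Answer: 25061/5625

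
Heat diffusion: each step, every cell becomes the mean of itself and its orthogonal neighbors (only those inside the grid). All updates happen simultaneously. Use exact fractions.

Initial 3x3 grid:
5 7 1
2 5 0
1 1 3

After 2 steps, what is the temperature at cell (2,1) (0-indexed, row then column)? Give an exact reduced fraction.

Answer: 49/24

Derivation:
Step 1: cell (2,1) = 5/2
Step 2: cell (2,1) = 49/24
Full grid after step 2:
  149/36 89/24 113/36
  49/16 31/10 37/16
  85/36 49/24 73/36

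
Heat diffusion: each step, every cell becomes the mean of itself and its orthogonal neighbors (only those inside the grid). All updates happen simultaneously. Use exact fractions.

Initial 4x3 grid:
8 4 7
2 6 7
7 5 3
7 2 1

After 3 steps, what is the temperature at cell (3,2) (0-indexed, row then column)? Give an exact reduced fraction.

Step 1: cell (3,2) = 2
Step 2: cell (3,2) = 13/4
Step 3: cell (3,2) = 1351/360
Full grid after step 3:
  11593/2160 80693/14400 497/90
  9601/1800 3839/750 4131/800
  17647/3600 13891/3000 3391/800
  10031/2160 59143/14400 1351/360

Answer: 1351/360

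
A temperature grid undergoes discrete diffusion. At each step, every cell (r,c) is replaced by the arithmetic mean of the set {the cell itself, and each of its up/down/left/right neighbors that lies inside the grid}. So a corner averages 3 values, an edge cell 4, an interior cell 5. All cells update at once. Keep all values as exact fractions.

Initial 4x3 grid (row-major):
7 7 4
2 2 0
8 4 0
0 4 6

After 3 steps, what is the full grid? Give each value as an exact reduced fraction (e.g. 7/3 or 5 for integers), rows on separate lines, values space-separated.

Answer: 1933/432 4871/1200 371/108
30071/7200 7141/2000 11123/3600
2999/800 20513/6000 5279/1800
899/240 24491/7200 3403/1080

Derivation:
After step 1:
  16/3 5 11/3
  19/4 3 3/2
  7/2 18/5 5/2
  4 7/2 10/3
After step 2:
  181/36 17/4 61/18
  199/48 357/100 8/3
  317/80 161/50 41/15
  11/3 433/120 28/9
After step 3:
  1933/432 4871/1200 371/108
  30071/7200 7141/2000 11123/3600
  2999/800 20513/6000 5279/1800
  899/240 24491/7200 3403/1080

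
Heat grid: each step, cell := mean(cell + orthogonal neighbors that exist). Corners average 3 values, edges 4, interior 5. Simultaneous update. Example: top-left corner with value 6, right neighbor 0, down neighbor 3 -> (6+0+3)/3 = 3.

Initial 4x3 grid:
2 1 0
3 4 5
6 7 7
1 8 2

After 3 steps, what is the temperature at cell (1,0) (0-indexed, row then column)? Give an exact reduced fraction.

Step 1: cell (1,0) = 15/4
Step 2: cell (1,0) = 7/2
Step 3: cell (1,0) = 1483/400
Full grid after step 3:
  45/16 13801/4800 53/18
  1483/400 1861/500 3141/800
  334/75 29317/6000 34489/7200
  593/120 35989/7200 11419/2160

Answer: 1483/400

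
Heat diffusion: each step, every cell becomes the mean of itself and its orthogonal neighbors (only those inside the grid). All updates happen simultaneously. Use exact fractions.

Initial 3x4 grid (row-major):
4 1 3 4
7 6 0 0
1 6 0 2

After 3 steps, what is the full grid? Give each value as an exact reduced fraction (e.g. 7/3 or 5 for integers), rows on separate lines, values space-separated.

Answer: 35/9 1979/600 8989/3600 1067/540
28513/7200 20179/6000 4633/2000 4301/2400
1715/432 23323/7200 16303/7200 3523/2160

Derivation:
After step 1:
  4 7/2 2 7/3
  9/2 4 9/5 3/2
  14/3 13/4 2 2/3
After step 2:
  4 27/8 289/120 35/18
  103/24 341/100 113/50 63/40
  149/36 167/48 463/240 25/18
After step 3:
  35/9 1979/600 8989/3600 1067/540
  28513/7200 20179/6000 4633/2000 4301/2400
  1715/432 23323/7200 16303/7200 3523/2160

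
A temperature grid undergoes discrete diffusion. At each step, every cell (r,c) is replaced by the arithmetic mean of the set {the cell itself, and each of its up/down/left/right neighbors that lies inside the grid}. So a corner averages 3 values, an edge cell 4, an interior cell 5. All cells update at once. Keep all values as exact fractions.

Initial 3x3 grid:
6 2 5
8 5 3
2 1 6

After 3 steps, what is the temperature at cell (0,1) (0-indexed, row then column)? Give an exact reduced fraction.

Answer: 32083/7200

Derivation:
Step 1: cell (0,1) = 9/2
Step 2: cell (0,1) = 509/120
Step 3: cell (0,1) = 32083/7200
Full grid after step 3:
  9923/2160 32083/7200 8813/2160
  21647/4800 1537/375 58391/14400
  8803/2160 3187/800 8093/2160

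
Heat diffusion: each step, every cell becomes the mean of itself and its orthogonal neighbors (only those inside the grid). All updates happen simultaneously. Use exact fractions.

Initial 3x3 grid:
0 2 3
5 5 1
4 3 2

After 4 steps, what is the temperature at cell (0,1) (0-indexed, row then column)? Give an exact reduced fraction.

Step 1: cell (0,1) = 5/2
Step 2: cell (0,1) = 301/120
Step 3: cell (0,1) = 19427/7200
Step 4: cell (0,1) = 1179469/432000
Full grid after step 4:
  94441/32400 1179469/432000 113113/43200
  1330219/432000 1055281/360000 86919/32000
  35047/10800 146941/48000 4619/1600

Answer: 1179469/432000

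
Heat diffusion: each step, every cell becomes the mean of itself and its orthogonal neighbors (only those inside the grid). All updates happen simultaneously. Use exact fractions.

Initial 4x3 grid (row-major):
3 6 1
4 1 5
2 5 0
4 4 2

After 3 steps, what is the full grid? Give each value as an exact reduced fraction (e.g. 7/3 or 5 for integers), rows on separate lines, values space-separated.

Answer: 482/135 45247/14400 1187/360
22691/7200 20273/6000 6647/2400
24701/7200 17153/6000 7117/2400
853/270 46147/14400 323/120

Derivation:
After step 1:
  13/3 11/4 4
  5/2 21/5 7/4
  15/4 12/5 3
  10/3 15/4 2
After step 2:
  115/36 917/240 17/6
  887/240 68/25 259/80
  719/240 171/50 183/80
  65/18 689/240 35/12
After step 3:
  482/135 45247/14400 1187/360
  22691/7200 20273/6000 6647/2400
  24701/7200 17153/6000 7117/2400
  853/270 46147/14400 323/120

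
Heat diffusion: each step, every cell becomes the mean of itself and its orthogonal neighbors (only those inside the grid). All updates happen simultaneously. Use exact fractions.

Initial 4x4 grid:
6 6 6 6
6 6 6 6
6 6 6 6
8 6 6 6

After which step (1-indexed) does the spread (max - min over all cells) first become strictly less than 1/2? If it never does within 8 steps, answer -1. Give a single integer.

Step 1: max=20/3, min=6, spread=2/3
Step 2: max=59/9, min=6, spread=5/9
Step 3: max=689/108, min=6, spread=41/108
  -> spread < 1/2 first at step 3
Step 4: max=20483/3240, min=6, spread=1043/3240
Step 5: max=608753/97200, min=6, spread=25553/97200
Step 6: max=18167459/2916000, min=54079/9000, spread=645863/2916000
Step 7: max=542521691/87480000, min=360971/60000, spread=16225973/87480000
Step 8: max=16223877983/2624400000, min=162701/27000, spread=409340783/2624400000

Answer: 3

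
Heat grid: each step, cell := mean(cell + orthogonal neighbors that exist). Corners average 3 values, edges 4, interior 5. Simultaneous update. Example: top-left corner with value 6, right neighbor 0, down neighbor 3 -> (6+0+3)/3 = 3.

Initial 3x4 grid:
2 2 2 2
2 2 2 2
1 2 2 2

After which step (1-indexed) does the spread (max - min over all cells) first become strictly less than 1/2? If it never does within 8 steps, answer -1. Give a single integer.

Answer: 1

Derivation:
Step 1: max=2, min=5/3, spread=1/3
  -> spread < 1/2 first at step 1
Step 2: max=2, min=31/18, spread=5/18
Step 3: max=2, min=391/216, spread=41/216
Step 4: max=2, min=47623/25920, spread=4217/25920
Step 5: max=14321/7200, min=2901251/1555200, spread=38417/311040
Step 6: max=285403/144000, min=175423789/93312000, spread=1903471/18662400
Step 7: max=8524241/4320000, min=10596450911/5598720000, spread=18038617/223948800
Step 8: max=764673241/388800000, min=638578217149/335923200000, spread=883978523/13436928000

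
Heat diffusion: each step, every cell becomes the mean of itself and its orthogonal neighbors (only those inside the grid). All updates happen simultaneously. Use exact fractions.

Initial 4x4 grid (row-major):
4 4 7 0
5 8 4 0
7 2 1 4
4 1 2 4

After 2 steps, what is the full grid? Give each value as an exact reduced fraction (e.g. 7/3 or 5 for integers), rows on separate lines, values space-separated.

After step 1:
  13/3 23/4 15/4 7/3
  6 23/5 4 2
  9/2 19/5 13/5 9/4
  4 9/4 2 10/3
After step 2:
  193/36 553/120 95/24 97/36
  583/120 483/100 339/100 127/48
  183/40 71/20 293/100 611/240
  43/12 241/80 611/240 91/36

Answer: 193/36 553/120 95/24 97/36
583/120 483/100 339/100 127/48
183/40 71/20 293/100 611/240
43/12 241/80 611/240 91/36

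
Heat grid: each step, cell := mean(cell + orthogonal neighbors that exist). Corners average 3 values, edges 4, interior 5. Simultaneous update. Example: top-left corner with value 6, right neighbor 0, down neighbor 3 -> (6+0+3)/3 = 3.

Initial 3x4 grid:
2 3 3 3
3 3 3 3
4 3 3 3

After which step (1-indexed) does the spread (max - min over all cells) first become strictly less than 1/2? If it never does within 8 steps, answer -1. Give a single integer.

Step 1: max=10/3, min=8/3, spread=2/3
Step 2: max=115/36, min=101/36, spread=7/18
  -> spread < 1/2 first at step 2
Step 3: max=1345/432, min=1247/432, spread=49/216
Step 4: max=7961/2592, min=7591/2592, spread=185/1296
Step 5: max=47371/15552, min=45941/15552, spread=715/7776
Step 6: max=94283/31104, min=92341/31104, spread=971/15552
Step 7: max=140983/46656, min=138953/46656, spread=1015/23328
Step 8: max=6752689/2239488, min=6684239/2239488, spread=34225/1119744

Answer: 2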